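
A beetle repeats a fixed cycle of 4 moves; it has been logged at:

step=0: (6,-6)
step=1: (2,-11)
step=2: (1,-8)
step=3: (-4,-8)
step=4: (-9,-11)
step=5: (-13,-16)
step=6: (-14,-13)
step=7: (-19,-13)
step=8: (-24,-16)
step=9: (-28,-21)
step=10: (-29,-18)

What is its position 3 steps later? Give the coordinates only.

(-43,-26)

Differencing gives (-4,-5), (-1,+3), (-5,+0), (-5,-3), (-4,-5), (-1,+3), (-5,+0), (-5,-3), (-4,-5), (-1,+3). This is the pattern (-4,-5), (-1,+3), (-5,+0), (-5,-3) repeated.
step 11: apply (-5,+0) → (-34,-18)
step 12: apply (-5,-3) → (-39,-21)
step 13: apply (-4,-5) → (-43,-26)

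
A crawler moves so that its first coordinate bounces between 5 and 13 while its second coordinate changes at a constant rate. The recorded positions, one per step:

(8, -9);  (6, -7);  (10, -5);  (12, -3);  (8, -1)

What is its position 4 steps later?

(8, 7)

The first coordinate travels 4 per step and bounces off the walls at 5 and 13.
  step 5: 8 → 6
  step 6: 6 → 10
  step 7: 10 → 12
  step 8: 12 → 8
The second coordinate changes by +2 each step: at step 8 it is 7.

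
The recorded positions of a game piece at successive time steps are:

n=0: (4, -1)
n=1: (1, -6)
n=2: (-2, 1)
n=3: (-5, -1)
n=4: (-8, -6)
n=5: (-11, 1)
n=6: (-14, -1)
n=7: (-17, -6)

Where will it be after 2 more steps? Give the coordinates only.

(-23, -1)

The first coordinate changes by -3 each step, so at step 9 it is 4 + 9·(-3) = -23.
The second coordinate repeats the cycle [-1, -6, 1] with period 3; step 9 mod 3 = 0, giving -1.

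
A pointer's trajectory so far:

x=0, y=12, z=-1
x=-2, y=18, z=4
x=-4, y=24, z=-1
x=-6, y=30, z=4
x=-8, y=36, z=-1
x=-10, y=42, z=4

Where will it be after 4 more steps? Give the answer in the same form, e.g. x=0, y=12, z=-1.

x=-18, y=66, z=4

The x coordinate changes by -2 each step, so at step 9 it is 0 + 9·(-2) = -18.
The y coordinate changes by +6 each step, so at step 9 it is 12 + 9·(6) = 66.
The z coordinate repeats the cycle [-1, 4] with period 2; step 9 mod 2 = 1, giving 4.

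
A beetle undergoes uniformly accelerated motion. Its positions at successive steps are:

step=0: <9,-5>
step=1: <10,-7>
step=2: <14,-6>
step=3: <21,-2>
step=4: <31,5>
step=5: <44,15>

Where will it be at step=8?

<101,63>

Successive displacements: <+1,-2>, <+4,+1>, <+7,+4>, <+10,+7>, <+13,+10> — each changes by <+3,+3>.
step 6: <44,15> + <+16,+13> → <60,28>
step 7: <60,28> + <+19,+16> → <79,44>
step 8: <79,44> + <+22,+19> → <101,63>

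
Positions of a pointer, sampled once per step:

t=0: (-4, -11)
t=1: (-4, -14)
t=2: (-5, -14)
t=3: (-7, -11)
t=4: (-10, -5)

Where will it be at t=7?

Successive displacements: (+0, -3), (-1, +0), (-2, +3), (-3, +6) — each changes by (-1, +3).
step 5: (-10, -5) + (-4, +9) → (-14, 4)
step 6: (-14, 4) + (-5, +12) → (-19, 16)
step 7: (-19, 16) + (-6, +15) → (-25, 31)

(-25, 31)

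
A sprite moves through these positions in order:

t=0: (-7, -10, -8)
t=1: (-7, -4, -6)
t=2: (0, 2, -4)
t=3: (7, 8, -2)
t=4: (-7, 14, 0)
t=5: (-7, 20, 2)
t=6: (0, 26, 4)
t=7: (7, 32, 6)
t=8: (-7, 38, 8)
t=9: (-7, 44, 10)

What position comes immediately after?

(0, 50, 12)

First: cycles through -7, -7, 0, 7 every 4 steps. Step 10 lands at position 2 of the cycle → 0.
Second: linear, +6 per step → 50 at step 10.
Third: linear, +2 per step → 12 at step 10.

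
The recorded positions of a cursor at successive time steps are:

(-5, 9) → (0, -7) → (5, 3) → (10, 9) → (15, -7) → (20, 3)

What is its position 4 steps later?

(40, 9)

First: linear, +5 per step → 40 at step 9.
Second: cycles through 9, -7, 3 every 3 steps. Step 9 lands at position 0 of the cycle → 9.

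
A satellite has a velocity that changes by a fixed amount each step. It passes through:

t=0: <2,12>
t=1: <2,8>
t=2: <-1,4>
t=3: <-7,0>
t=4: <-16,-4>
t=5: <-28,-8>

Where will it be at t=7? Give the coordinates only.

<-61,-16>

Taking differences between consecutive positions: <+0,-4>, <-3,-4>, <-6,-4>, <-9,-4>, <-12,-4>. These grow by <-3,+0> each step.
step 6: <-28,-8> + <-15,-4> → <-43,-12>
step 7: <-43,-12> + <-18,-4> → <-61,-16>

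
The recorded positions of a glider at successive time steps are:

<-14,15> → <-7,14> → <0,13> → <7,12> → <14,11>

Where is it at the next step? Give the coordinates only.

The position changes by <+7,-1> every step.
step 5: <14,11> + <+7,-1> → <21,10>

<21,10>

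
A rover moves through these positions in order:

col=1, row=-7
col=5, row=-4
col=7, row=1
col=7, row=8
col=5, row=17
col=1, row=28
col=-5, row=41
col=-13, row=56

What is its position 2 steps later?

col=-35, row=92

Successive displacements: (+4, +3), (+2, +5), (+0, +7), (-2, +9), (-4, +11), (-6, +13), (-8, +15) — each changes by (-2, +2).
step 8: col=-13, row=56 + (-10, +17) → col=-23, row=73
step 9: col=-23, row=73 + (-12, +19) → col=-35, row=92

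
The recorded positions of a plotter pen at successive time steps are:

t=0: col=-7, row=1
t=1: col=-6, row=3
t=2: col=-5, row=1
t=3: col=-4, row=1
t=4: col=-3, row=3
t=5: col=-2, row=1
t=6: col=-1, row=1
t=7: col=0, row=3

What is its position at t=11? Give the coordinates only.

col=4, row=1

Col: linear, +1 per step → 4 at step 11.
Row: cycles through 1, 3, 1 every 3 steps. Step 11 lands at position 2 of the cycle → 1.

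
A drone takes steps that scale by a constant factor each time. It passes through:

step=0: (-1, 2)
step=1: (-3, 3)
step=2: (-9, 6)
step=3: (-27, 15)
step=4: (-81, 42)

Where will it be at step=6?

(-729, 366)

Step-to-step displacements: (-2, +1), (-6, +3), (-18, +9), (-54, +27); each is 3× the previous.
step 5: (-81, 42) + (-162, +81) → (-243, 123)
step 6: (-243, 123) + (-486, +243) → (-729, 366)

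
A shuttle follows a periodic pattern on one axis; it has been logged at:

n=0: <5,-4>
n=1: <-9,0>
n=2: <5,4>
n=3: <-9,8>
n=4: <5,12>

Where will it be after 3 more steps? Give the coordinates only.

<-9,24>

First: cycles through 5, -9 every 2 steps. Step 7 lands at position 1 of the cycle → -9.
Second: linear, +4 per step → 24 at step 7.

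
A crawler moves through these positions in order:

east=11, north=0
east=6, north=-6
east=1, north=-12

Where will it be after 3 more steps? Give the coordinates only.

The position changes by (-5,-6) every step.
step 3: east=1, north=-12 + (-5,-6) → east=-4, north=-18
step 4: east=-4, north=-18 + (-5,-6) → east=-9, north=-24
step 5: east=-9, north=-24 + (-5,-6) → east=-14, north=-30

east=-14, north=-30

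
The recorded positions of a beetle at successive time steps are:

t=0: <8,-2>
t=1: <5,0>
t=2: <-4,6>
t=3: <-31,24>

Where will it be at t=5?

<-355,240>

Step-to-step displacements: <-3,+2>, <-9,+6>, <-27,+18>; each is 3× the previous.
step 4: <-31,24> + <-81,+54> → <-112,78>
step 5: <-112,78> + <-243,+162> → <-355,240>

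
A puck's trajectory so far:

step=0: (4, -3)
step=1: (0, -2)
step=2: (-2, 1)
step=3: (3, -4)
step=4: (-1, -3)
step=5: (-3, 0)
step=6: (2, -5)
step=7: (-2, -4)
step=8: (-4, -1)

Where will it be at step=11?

(-5, -2)

Differencing gives (-4, +1), (-2, +3), (+5, -5), (-4, +1), (-2, +3), (+5, -5), (-4, +1), (-2, +3). This is the pattern (-4, +1), (-2, +3), (+5, -5) repeated.
step 9: apply (+5, -5) → (1, -6)
step 10: apply (-4, +1) → (-3, -5)
step 11: apply (-2, +3) → (-5, -2)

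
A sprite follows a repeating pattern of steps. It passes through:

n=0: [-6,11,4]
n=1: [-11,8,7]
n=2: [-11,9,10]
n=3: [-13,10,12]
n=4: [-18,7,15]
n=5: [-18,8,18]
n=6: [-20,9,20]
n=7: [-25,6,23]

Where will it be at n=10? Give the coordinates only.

[-32,5,31]

Step-to-step displacements: [-5,-3,+3], [+0,+1,+3], [-2,+1,+2], [-5,-3,+3], [+0,+1,+3], [-2,+1,+2], [-5,-3,+3] — a repeating cycle of length 3.
step 8: apply [+0,+1,+3] → [-25,7,26]
step 9: apply [-2,+1,+2] → [-27,8,28]
step 10: apply [-5,-3,+3] → [-32,5,31]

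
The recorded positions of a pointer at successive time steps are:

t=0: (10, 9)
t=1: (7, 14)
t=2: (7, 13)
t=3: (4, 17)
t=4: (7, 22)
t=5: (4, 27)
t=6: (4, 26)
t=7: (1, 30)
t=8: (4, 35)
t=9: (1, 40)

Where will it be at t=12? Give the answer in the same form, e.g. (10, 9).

(1, 48)

Step-to-step displacements: (-3, +5), (+0, -1), (-3, +4), (+3, +5), (-3, +5), (+0, -1), (-3, +4), (+3, +5), (-3, +5) — a repeating cycle of length 4.
step 10: apply (+0, -1) → (1, 39)
step 11: apply (-3, +4) → (-2, 43)
step 12: apply (+3, +5) → (1, 48)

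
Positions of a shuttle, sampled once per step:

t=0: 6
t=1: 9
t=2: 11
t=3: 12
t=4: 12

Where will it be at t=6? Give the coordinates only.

9

Taking differences between consecutive positions: +3, +2, +1, +0. These grow by -1 each step.
step 5: 12 − 1 → 11
step 6: 11 − 2 → 9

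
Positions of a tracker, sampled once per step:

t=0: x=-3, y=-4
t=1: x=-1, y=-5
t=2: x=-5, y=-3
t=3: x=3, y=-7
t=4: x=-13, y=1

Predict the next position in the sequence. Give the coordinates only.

Step-to-step displacements: (+2,-1), (-4,+2), (+8,-4), (-16,+8); each is -2× the previous.
step 5: x=-13, y=1 + (+32,-16) → x=19, y=-15

x=19, y=-15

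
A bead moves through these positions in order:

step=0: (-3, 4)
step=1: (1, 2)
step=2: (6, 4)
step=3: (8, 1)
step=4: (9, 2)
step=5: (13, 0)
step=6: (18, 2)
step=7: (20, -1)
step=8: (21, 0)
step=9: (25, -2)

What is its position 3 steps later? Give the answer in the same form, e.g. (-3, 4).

(33, -2)

Differencing gives (+4, -2), (+5, +2), (+2, -3), (+1, +1), (+4, -2), (+5, +2), (+2, -3), (+1, +1), (+4, -2). This is the pattern (+4, -2), (+5, +2), (+2, -3), (+1, +1) repeated.
step 10: apply (+5, +2) → (30, 0)
step 11: apply (+2, -3) → (32, -3)
step 12: apply (+1, +1) → (33, -2)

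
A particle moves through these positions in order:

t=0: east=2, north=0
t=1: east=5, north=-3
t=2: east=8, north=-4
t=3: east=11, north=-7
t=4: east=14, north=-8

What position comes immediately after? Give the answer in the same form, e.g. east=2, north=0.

east=17, north=-11

Step-to-step displacements: (+3, -3), (+3, -1), (+3, -3), (+3, -1) — a repeating cycle of length 2.
step 5: apply (+3, -3) → east=17, north=-11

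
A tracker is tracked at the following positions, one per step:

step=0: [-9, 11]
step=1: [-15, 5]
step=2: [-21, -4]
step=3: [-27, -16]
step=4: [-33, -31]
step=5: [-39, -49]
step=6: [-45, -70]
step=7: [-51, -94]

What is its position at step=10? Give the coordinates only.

[-69, -184]

First differences are [-6, -6], [-6, -9], [-6, -12], [-6, -15], [-6, -18], [-6, -21], [-6, -24]; their common second difference is [+0, -3] (constant acceleration).
step 8: [-51, -94] + [-6, -27] → [-57, -121]
step 9: [-57, -121] + [-6, -30] → [-63, -151]
step 10: [-63, -151] + [-6, -33] → [-69, -184]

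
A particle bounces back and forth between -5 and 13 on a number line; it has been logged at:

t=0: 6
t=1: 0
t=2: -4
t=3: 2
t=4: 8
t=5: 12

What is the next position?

6

The value reflects between -5 and 13, moving 6 per step.
  step 6: 12 → 6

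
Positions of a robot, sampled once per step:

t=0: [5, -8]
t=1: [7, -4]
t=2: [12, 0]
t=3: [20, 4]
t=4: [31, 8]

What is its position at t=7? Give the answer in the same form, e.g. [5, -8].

Successive displacements: [+2, +4], [+5, +4], [+8, +4], [+11, +4] — each changes by [+3, +0].
step 5: [31, 8] + [+14, +4] → [45, 12]
step 6: [45, 12] + [+17, +4] → [62, 16]
step 7: [62, 16] + [+20, +4] → [82, 20]

[82, 20]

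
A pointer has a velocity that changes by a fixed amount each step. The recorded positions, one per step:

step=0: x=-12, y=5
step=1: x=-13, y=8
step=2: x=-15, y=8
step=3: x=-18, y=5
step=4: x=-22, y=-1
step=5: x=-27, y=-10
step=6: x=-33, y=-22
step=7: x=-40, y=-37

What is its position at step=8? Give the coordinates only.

x=-48, y=-55

Successive displacements: (-1,+3), (-2,+0), (-3,-3), (-4,-6), (-5,-9), (-6,-12), (-7,-15) — each changes by (-1,-3).
step 8: x=-40, y=-37 + (-8,-18) → x=-48, y=-55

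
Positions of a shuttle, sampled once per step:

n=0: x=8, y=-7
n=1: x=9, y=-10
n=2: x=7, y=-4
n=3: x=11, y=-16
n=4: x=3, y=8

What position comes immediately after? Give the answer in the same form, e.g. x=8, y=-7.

x=19, y=-40

Consecutive displacements (+1, -3), (-2, +6), (+4, -12), (-8, +24) scale by a factor of -2 each step.
step 5: x=3, y=8 + (+16, -48) → x=19, y=-40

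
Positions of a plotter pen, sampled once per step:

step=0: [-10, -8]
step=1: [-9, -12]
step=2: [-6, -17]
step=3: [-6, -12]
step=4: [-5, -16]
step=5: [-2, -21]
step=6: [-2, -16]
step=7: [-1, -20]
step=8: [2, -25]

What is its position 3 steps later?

The moves between consecutive positions are [+1, -4], [+3, -5], [+0, +5], [+1, -4], [+3, -5], [+0, +5], [+1, -4], [+3, -5]; they repeat the 3-cycle [[+1, -4], [+3, -5], [+0, +5]].
step 9: apply [+0, +5] → [2, -20]
step 10: apply [+1, -4] → [3, -24]
step 11: apply [+3, -5] → [6, -29]

[6, -29]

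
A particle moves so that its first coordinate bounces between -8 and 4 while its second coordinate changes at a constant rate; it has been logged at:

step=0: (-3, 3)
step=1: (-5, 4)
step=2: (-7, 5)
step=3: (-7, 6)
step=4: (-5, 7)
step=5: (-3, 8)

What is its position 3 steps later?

(3, 11)

The first coordinate reflects between -8 and 4, moving 2 per step.
  step 6: -3 → -1
  step 7: -1 → 1
  step 8: 1 → 3
The second coordinate changes by +1 each step: at step 8 it is 11.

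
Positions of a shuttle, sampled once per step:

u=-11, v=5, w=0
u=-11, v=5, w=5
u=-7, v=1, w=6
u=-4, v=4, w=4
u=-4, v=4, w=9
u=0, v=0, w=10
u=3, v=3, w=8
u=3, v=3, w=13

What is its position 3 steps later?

u=10, v=2, w=17

Differencing gives (+0,+0,+5), (+4,-4,+1), (+3,+3,-2), (+0,+0,+5), (+4,-4,+1), (+3,+3,-2), (+0,+0,+5). This is the pattern (+0,+0,+5), (+4,-4,+1), (+3,+3,-2) repeated.
step 8: apply (+4,-4,+1) → u=7, v=-1, w=14
step 9: apply (+3,+3,-2) → u=10, v=2, w=12
step 10: apply (+0,+0,+5) → u=10, v=2, w=17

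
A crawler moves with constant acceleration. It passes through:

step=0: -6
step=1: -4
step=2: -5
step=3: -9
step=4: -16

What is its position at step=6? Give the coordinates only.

Taking differences between consecutive positions: +2, -1, -4, -7. These grow by -3 each step.
step 5: -16 − 10 → -26
step 6: -26 − 13 → -39

-39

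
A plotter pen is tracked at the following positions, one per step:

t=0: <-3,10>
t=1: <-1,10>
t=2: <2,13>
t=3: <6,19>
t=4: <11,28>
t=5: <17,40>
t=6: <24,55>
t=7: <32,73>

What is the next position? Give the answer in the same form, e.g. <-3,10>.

<41,94>

First differences are <+2,+0>, <+3,+3>, <+4,+6>, <+5,+9>, <+6,+12>, <+7,+15>, <+8,+18>; their common second difference is <+1,+3> (constant acceleration).
step 8: <32,73> + <+9,+21> → <41,94>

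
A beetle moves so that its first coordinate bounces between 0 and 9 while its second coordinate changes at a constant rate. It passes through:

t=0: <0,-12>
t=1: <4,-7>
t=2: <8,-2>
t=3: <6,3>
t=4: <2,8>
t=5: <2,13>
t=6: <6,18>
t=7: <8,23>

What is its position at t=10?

<4,38>

The first coordinate reflects between 0 and 9, moving 4 per step.
  step 8: 8 → 4
  step 9: 4 → 0
  step 10: 0 → 4
The second coordinate changes by +5 each step: at step 10 it is 38.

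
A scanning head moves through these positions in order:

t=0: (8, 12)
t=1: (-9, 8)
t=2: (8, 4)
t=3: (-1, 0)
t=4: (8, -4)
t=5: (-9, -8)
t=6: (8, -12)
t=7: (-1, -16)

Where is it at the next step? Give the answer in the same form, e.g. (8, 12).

(8, -20)

First: cycles through 8, -9, 8, -1 every 4 steps. Step 8 lands at position 0 of the cycle → 8.
Second: linear, -4 per step → -20 at step 8.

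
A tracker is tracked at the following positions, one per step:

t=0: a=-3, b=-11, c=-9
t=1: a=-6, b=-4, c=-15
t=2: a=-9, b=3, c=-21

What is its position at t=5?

a=-18, b=24, c=-39

Each step adds (-3, +7, -6) to the position.
step 3: a=-9, b=3, c=-21 + (-3, +7, -6) → a=-12, b=10, c=-27
step 4: a=-12, b=10, c=-27 + (-3, +7, -6) → a=-15, b=17, c=-33
step 5: a=-15, b=17, c=-33 + (-3, +7, -6) → a=-18, b=24, c=-39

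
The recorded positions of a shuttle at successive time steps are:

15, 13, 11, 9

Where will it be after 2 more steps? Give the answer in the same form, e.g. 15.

Constant displacement of -2 per step.
step 4: 9 − 2 → 7
step 5: 7 − 2 → 5

5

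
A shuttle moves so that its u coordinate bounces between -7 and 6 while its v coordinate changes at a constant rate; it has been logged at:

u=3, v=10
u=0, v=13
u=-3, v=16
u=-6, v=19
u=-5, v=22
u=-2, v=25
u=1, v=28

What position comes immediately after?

u=4, v=31

The u coordinate travels 3 per step and bounces off the walls at -7 and 6.
  step 7: 1 → 4
The v coordinate changes by +3 each step: at step 7 it is 31.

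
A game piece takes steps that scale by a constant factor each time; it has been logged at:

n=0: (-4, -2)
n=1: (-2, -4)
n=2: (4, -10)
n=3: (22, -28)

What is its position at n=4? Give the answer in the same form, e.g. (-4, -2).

(76, -82)

The jumps are (+2, -2), (+6, -6), (+18, -18) — a geometric progression with ratio 3.
step 4: (22, -28) + (+54, -54) → (76, -82)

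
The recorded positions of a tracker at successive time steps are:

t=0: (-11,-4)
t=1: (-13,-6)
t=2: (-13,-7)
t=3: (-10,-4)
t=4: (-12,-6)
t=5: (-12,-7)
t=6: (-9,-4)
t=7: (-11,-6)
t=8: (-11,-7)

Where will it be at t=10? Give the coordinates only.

(-10,-6)

Differencing gives (-2,-2), (+0,-1), (+3,+3), (-2,-2), (+0,-1), (+3,+3), (-2,-2), (+0,-1). This is the pattern (-2,-2), (+0,-1), (+3,+3) repeated.
step 9: apply (+3,+3) → (-8,-4)
step 10: apply (-2,-2) → (-10,-6)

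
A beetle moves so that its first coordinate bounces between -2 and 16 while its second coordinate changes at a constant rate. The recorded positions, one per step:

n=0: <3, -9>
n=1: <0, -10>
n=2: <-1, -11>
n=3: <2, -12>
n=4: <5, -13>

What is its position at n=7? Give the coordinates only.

The first coordinate reflects between -2 and 16, moving 3 per step.
  step 5: 5 → 8
  step 6: 8 → 11
  step 7: 11 → 14
The second coordinate changes by -1 each step: at step 7 it is -16.

<14, -16>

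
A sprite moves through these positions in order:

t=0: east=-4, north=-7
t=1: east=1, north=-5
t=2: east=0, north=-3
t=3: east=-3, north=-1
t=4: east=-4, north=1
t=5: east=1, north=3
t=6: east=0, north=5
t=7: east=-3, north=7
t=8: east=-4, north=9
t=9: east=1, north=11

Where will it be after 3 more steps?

The east coordinate repeats the cycle [-4, 1, 0, -3] with period 4; step 12 mod 4 = 0, giving -4.
The north coordinate changes by +2 each step, so at step 12 it is -7 + 12·(2) = 17.

east=-4, north=17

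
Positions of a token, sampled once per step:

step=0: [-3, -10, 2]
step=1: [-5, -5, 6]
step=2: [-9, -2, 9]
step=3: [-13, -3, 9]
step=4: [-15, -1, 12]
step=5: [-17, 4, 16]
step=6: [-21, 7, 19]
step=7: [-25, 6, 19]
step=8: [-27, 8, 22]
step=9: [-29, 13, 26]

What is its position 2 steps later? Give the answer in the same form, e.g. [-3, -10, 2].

The moves between consecutive positions are [-2, +5, +4], [-4, +3, +3], [-4, -1, +0], [-2, +2, +3], [-2, +5, +4], [-4, +3, +3], [-4, -1, +0], [-2, +2, +3], [-2, +5, +4]; they repeat the 4-cycle [[-2, +5, +4], [-4, +3, +3], [-4, -1, +0], [-2, +2, +3]].
step 10: apply [-4, +3, +3] → [-33, 16, 29]
step 11: apply [-4, -1, +0] → [-37, 15, 29]

[-37, 15, 29]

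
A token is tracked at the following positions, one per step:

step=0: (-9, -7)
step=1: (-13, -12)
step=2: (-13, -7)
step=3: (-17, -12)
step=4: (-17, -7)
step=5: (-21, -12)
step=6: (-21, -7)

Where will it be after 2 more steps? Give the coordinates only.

The moves between consecutive positions are (-4, -5), (+0, +5), (-4, -5), (+0, +5), (-4, -5), (+0, +5); they repeat the 2-cycle [(-4, -5), (+0, +5)].
step 7: apply (-4, -5) → (-25, -12)
step 8: apply (+0, +5) → (-25, -7)

(-25, -7)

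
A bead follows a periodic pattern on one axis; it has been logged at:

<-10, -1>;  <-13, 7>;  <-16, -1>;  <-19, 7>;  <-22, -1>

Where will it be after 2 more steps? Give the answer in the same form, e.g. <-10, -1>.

<-28, -1>

First: linear, -3 per step → -28 at step 6.
Second: cycles through -1, 7 every 2 steps. Step 6 lands at position 0 of the cycle → -1.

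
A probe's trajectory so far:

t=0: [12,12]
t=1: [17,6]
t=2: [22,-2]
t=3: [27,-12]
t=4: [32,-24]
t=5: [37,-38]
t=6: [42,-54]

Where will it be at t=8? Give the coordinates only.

Taking differences between consecutive positions: [+5,-6], [+5,-8], [+5,-10], [+5,-12], [+5,-14], [+5,-16]. These grow by [+0,-2] each step.
step 7: [42,-54] + [+5,-18] → [47,-72]
step 8: [47,-72] + [+5,-20] → [52,-92]

[52,-92]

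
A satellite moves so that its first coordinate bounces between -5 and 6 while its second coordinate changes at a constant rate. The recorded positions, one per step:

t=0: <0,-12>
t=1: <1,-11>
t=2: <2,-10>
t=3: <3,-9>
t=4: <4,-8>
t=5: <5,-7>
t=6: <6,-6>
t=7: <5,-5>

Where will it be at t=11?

The first coordinate travels 1 per step and bounces off the walls at -5 and 6.
  step 8: 5 → 4
  step 9: 4 → 3
  step 10: 3 → 2
  step 11: 2 → 1
The second coordinate changes by +1 each step: at step 11 it is -1.

<1,-1>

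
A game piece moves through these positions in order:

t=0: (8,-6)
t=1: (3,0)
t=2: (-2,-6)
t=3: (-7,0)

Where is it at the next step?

The first coordinate changes by -5 each step, so at step 4 it is 8 + 4·(-5) = -12.
The second coordinate repeats the cycle [-6, 0] with period 2; step 4 mod 2 = 0, giving -6.

(-12,-6)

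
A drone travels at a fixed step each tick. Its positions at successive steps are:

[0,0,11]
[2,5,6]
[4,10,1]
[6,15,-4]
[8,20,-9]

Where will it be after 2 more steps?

[12,30,-19]

Constant displacement of [+2,+5,-5] per step.
step 5: [8,20,-9] + [+2,+5,-5] → [10,25,-14]
step 6: [10,25,-14] + [+2,+5,-5] → [12,30,-19]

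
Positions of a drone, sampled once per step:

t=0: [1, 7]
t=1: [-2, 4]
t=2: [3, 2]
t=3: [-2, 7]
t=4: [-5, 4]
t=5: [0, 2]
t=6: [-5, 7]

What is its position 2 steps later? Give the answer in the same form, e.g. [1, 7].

Step-to-step displacements: [-3, -3], [+5, -2], [-5, +5], [-3, -3], [+5, -2], [-5, +5] — a repeating cycle of length 3.
step 7: apply [-3, -3] → [-8, 4]
step 8: apply [+5, -2] → [-3, 2]

[-3, 2]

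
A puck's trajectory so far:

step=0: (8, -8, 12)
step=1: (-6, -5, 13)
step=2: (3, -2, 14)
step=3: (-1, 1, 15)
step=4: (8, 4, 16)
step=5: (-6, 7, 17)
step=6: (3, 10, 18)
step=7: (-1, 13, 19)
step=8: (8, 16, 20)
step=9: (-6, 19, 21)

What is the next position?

First: cycles through 8, -6, 3, -1 every 4 steps. Step 10 lands at position 2 of the cycle → 3.
Second: linear, +3 per step → 22 at step 10.
Third: linear, +1 per step → 22 at step 10.

(3, 22, 22)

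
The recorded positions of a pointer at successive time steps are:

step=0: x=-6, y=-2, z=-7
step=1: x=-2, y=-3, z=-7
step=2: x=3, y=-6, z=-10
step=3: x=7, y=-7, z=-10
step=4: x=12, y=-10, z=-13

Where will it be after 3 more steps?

Differencing gives (+4,-1,+0), (+5,-3,-3), (+4,-1,+0), (+5,-3,-3). This is the pattern (+4,-1,+0), (+5,-3,-3) repeated.
step 5: apply (+4,-1,+0) → x=16, y=-11, z=-13
step 6: apply (+5,-3,-3) → x=21, y=-14, z=-16
step 7: apply (+4,-1,+0) → x=25, y=-15, z=-16

x=25, y=-15, z=-16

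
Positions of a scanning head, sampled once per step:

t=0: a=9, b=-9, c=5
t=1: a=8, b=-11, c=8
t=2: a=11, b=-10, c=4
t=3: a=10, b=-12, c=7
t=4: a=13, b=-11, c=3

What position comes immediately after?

The moves between consecutive positions are (-1, -2, +3), (+3, +1, -4), (-1, -2, +3), (+3, +1, -4); they repeat the 2-cycle [(-1, -2, +3), (+3, +1, -4)].
step 5: apply (-1, -2, +3) → a=12, b=-13, c=6

a=12, b=-13, c=6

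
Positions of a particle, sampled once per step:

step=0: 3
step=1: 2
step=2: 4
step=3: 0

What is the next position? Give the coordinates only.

Step-to-step displacements: -1, +2, -4; each is -2× the previous.
step 4: 0 + 8 → 8

8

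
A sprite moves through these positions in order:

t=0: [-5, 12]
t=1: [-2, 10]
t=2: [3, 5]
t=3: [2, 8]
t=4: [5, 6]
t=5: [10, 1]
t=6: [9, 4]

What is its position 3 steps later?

[16, 0]

Step-to-step displacements: [+3, -2], [+5, -5], [-1, +3], [+3, -2], [+5, -5], [-1, +3] — a repeating cycle of length 3.
step 7: apply [+3, -2] → [12, 2]
step 8: apply [+5, -5] → [17, -3]
step 9: apply [-1, +3] → [16, 0]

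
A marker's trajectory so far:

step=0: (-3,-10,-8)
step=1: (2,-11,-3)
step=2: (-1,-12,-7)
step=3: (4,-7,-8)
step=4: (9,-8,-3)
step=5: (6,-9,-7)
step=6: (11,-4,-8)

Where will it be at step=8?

(13,-6,-7)

Differencing gives (+5,-1,+5), (-3,-1,-4), (+5,+5,-1), (+5,-1,+5), (-3,-1,-4), (+5,+5,-1). This is the pattern (+5,-1,+5), (-3,-1,-4), (+5,+5,-1) repeated.
step 7: apply (+5,-1,+5) → (16,-5,-3)
step 8: apply (-3,-1,-4) → (13,-6,-7)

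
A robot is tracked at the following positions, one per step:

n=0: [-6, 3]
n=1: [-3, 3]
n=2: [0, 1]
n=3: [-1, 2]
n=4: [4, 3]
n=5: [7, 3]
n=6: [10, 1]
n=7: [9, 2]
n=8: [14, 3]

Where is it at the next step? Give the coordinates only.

The moves between consecutive positions are [+3, +0], [+3, -2], [-1, +1], [+5, +1], [+3, +0], [+3, -2], [-1, +1], [+5, +1]; they repeat the 4-cycle [[+3, +0], [+3, -2], [-1, +1], [+5, +1]].
step 9: apply [+3, +0] → [17, 3]

[17, 3]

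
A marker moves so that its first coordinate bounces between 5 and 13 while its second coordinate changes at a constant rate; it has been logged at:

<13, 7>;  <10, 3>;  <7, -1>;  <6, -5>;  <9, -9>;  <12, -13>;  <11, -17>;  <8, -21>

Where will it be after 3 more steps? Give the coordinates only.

<11, -33>

The first coordinate reflects between 5 and 13, moving 3 per step.
  step 8: 8 → 5
  step 9: 5 → 8
  step 10: 8 → 11
The second coordinate changes by -4 each step: at step 10 it is -33.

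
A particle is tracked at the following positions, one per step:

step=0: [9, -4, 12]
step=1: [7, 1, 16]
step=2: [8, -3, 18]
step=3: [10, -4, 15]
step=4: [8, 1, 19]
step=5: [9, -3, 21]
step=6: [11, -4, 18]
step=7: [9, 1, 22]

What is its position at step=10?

[10, 1, 25]

Differencing gives [-2, +5, +4], [+1, -4, +2], [+2, -1, -3], [-2, +5, +4], [+1, -4, +2], [+2, -1, -3], [-2, +5, +4]. This is the pattern [-2, +5, +4], [+1, -4, +2], [+2, -1, -3] repeated.
step 8: apply [+1, -4, +2] → [10, -3, 24]
step 9: apply [+2, -1, -3] → [12, -4, 21]
step 10: apply [-2, +5, +4] → [10, 1, 25]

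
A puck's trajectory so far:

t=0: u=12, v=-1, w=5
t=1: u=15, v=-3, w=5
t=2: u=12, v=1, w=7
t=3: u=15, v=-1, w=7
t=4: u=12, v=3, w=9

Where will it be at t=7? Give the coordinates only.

Step-to-step displacements: (+3, -2, +0), (-3, +4, +2), (+3, -2, +0), (-3, +4, +2) — a repeating cycle of length 2.
step 5: apply (+3, -2, +0) → u=15, v=1, w=9
step 6: apply (-3, +4, +2) → u=12, v=5, w=11
step 7: apply (+3, -2, +0) → u=15, v=3, w=11

u=15, v=3, w=11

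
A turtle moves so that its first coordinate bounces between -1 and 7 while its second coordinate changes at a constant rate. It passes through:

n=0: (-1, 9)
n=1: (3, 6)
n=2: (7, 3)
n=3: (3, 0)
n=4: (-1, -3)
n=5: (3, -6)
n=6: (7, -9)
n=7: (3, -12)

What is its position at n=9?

The first coordinate travels 4 per step and bounces off the walls at -1 and 7.
  step 8: 3 → -1
  step 9: -1 → 3
The second coordinate changes by -3 each step: at step 9 it is -18.

(3, -18)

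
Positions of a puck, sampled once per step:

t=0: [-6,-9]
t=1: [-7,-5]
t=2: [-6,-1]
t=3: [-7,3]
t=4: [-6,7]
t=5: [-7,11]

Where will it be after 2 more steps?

[-7,19]

First: cycles through -6, -7 every 2 steps. Step 7 lands at position 1 of the cycle → -7.
Second: linear, +4 per step → 19 at step 7.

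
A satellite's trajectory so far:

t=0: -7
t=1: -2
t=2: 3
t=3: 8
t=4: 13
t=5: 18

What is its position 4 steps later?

Each step adds +5 to the position.
step 6: 18 + 5 → 23
step 7: 23 + 5 → 28
step 8: 28 + 5 → 33
step 9: 33 + 5 → 38

38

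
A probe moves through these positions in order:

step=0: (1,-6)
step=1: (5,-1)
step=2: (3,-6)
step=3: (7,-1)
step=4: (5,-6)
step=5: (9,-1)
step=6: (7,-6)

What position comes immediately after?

The moves between consecutive positions are (+4,+5), (-2,-5), (+4,+5), (-2,-5), (+4,+5), (-2,-5); they repeat the 2-cycle [(+4,+5), (-2,-5)].
step 7: apply (+4,+5) → (11,-1)

(11,-1)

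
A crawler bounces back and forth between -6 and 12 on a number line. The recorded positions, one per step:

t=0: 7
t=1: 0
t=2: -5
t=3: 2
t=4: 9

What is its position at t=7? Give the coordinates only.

-6

The value reflects between -6 and 12, moving 7 per step.
  step 5: 9 → 8
  step 6: 8 → 1
  step 7: 1 → -6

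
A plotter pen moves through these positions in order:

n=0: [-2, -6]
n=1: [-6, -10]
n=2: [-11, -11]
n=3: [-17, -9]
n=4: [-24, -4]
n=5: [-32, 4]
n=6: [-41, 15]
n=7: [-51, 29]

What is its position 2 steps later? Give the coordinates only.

[-74, 66]

Successive displacements: [-4, -4], [-5, -1], [-6, +2], [-7, +5], [-8, +8], [-9, +11], [-10, +14] — each changes by [-1, +3].
step 8: [-51, 29] + [-11, +17] → [-62, 46]
step 9: [-62, 46] + [-12, +20] → [-74, 66]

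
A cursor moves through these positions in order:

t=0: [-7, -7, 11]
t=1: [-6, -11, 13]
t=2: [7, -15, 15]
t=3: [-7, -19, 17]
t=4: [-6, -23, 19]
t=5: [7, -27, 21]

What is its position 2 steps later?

[-6, -35, 25]

First: cycles through -7, -6, 7 every 3 steps. Step 7 lands at position 1 of the cycle → -6.
Second: linear, -4 per step → -35 at step 7.
Third: linear, +2 per step → 25 at step 7.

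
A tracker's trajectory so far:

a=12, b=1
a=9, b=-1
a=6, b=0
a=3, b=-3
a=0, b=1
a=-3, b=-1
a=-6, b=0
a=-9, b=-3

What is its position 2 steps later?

The a coordinate changes by -3 each step, so at step 9 it is 12 + 9·(-3) = -15.
The b coordinate repeats the cycle [1, -1, 0, -3] with period 4; step 9 mod 4 = 1, giving -1.

a=-15, b=-1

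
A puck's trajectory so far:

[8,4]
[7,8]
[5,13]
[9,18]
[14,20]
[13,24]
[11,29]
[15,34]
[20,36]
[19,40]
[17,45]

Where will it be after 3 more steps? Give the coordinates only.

The moves between consecutive positions are [-1,+4], [-2,+5], [+4,+5], [+5,+2], [-1,+4], [-2,+5], [+4,+5], [+5,+2], [-1,+4], [-2,+5]; they repeat the 4-cycle [[-1,+4], [-2,+5], [+4,+5], [+5,+2]].
step 11: apply [+4,+5] → [21,50]
step 12: apply [+5,+2] → [26,52]
step 13: apply [-1,+4] → [25,56]

[25,56]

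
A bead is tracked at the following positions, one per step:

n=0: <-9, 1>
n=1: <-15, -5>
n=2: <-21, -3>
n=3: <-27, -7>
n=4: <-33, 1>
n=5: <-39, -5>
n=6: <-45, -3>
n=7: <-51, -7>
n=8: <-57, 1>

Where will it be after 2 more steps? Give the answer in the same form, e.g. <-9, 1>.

First: linear, -6 per step → -69 at step 10.
Second: cycles through 1, -5, -3, -7 every 4 steps. Step 10 lands at position 2 of the cycle → -3.

<-69, -3>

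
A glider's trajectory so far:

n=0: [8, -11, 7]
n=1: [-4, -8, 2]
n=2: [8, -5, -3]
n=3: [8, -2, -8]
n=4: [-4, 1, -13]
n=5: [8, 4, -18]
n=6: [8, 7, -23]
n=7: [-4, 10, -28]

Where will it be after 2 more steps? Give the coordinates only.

First: cycles through 8, -4, 8 every 3 steps. Step 9 lands at position 0 of the cycle → 8.
Second: linear, +3 per step → 16 at step 9.
Third: linear, -5 per step → -38 at step 9.

[8, 16, -38]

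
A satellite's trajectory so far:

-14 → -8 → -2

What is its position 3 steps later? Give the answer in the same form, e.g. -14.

The position changes by +6 every step.
step 3: -2 + 6 → 4
step 4: 4 + 6 → 10
step 5: 10 + 6 → 16

16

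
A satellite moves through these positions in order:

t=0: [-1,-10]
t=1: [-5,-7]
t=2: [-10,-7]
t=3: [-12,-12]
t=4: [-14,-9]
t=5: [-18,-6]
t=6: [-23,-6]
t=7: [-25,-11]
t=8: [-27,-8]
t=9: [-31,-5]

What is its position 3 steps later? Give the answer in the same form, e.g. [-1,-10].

[-40,-7]

The moves between consecutive positions are [-4,+3], [-5,+0], [-2,-5], [-2,+3], [-4,+3], [-5,+0], [-2,-5], [-2,+3], [-4,+3]; they repeat the 4-cycle [[-4,+3], [-5,+0], [-2,-5], [-2,+3]].
step 10: apply [-5,+0] → [-36,-5]
step 11: apply [-2,-5] → [-38,-10]
step 12: apply [-2,+3] → [-40,-7]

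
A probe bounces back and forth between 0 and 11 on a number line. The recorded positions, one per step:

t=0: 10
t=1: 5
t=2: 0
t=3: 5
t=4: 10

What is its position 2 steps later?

The value reflects between 0 and 11, moving 5 per step.
  step 5: 10 → 7
  step 6: 7 → 2

2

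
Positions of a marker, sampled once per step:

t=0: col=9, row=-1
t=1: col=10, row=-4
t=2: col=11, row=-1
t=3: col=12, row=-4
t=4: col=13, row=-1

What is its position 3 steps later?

The col coordinate changes by +1 each step, so at step 7 it is 9 + 7·(1) = 16.
The row coordinate repeats the cycle [-1, -4] with period 2; step 7 mod 2 = 1, giving -4.

col=16, row=-4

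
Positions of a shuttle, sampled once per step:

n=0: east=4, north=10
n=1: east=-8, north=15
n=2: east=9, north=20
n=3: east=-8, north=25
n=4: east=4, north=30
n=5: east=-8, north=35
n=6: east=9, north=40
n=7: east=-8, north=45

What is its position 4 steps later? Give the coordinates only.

East: cycles through 4, -8, 9, -8 every 4 steps. Step 11 lands at position 3 of the cycle → -8.
North: linear, +5 per step → 65 at step 11.

east=-8, north=65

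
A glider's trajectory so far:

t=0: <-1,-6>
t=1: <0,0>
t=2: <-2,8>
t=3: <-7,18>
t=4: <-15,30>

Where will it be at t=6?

First differences are <+1,+6>, <-2,+8>, <-5,+10>, <-8,+12>; their common second difference is <-3,+2> (constant acceleration).
step 5: <-15,30> + <-11,+14> → <-26,44>
step 6: <-26,44> + <-14,+16> → <-40,60>

<-40,60>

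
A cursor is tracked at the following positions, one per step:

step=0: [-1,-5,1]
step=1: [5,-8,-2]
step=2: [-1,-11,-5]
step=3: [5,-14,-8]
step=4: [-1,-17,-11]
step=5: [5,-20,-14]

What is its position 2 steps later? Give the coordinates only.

[5,-26,-20]

The first coordinate repeats the cycle [-1, 5] with period 2; step 7 mod 2 = 1, giving 5.
The second coordinate changes by -3 each step, so at step 7 it is -5 + 7·(-3) = -26.
The third coordinate changes by -3 each step, so at step 7 it is 1 + 7·(-3) = -20.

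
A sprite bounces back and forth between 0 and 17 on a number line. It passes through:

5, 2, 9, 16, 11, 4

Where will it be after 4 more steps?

10

The value reflects between 0 and 17, moving 7 per step.
  step 6: 4 → 3
  step 7: 3 → 10
  step 8: 10 → 17
  step 9: 17 → 10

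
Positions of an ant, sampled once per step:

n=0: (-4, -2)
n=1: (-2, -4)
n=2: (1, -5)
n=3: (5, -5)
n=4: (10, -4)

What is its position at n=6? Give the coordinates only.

Successive displacements: (+2, -2), (+3, -1), (+4, +0), (+5, +1) — each changes by (+1, +1).
step 5: (10, -4) + (+6, +2) → (16, -2)
step 6: (16, -2) + (+7, +3) → (23, 1)

(23, 1)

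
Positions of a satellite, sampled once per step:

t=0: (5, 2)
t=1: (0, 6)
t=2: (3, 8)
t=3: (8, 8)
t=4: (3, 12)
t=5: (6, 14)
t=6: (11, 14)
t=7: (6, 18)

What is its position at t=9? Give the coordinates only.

(14, 20)

Step-to-step displacements: (-5, +4), (+3, +2), (+5, +0), (-5, +4), (+3, +2), (+5, +0), (-5, +4) — a repeating cycle of length 3.
step 8: apply (+3, +2) → (9, 20)
step 9: apply (+5, +0) → (14, 20)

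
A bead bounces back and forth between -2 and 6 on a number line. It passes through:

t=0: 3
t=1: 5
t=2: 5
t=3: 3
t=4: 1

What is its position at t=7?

The value reflects between -2 and 6, moving 2 per step.
  step 5: 1 → -1
  step 6: -1 → -1
  step 7: -1 → 1

1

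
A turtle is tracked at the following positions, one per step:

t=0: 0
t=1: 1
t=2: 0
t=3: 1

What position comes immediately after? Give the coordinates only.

Consecutive displacements +1, -1, +1 scale by a factor of -1 each step.
step 4: 1 − 1 → 0

0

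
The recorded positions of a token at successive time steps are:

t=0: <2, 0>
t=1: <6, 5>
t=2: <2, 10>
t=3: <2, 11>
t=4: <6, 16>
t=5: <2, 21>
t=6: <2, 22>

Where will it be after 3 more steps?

<2, 33>

The moves between consecutive positions are <+4, +5>, <-4, +5>, <+0, +1>, <+4, +5>, <-4, +5>, <+0, +1>; they repeat the 3-cycle [<+4, +5>, <-4, +5>, <+0, +1>].
step 7: apply <+4, +5> → <6, 27>
step 8: apply <-4, +5> → <2, 32>
step 9: apply <+0, +1> → <2, 33>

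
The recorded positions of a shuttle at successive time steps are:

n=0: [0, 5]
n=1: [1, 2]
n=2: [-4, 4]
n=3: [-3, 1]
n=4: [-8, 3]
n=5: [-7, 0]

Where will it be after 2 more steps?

[-11, -1]

Step-to-step displacements: [+1, -3], [-5, +2], [+1, -3], [-5, +2], [+1, -3] — a repeating cycle of length 2.
step 6: apply [-5, +2] → [-12, 2]
step 7: apply [+1, -3] → [-11, -1]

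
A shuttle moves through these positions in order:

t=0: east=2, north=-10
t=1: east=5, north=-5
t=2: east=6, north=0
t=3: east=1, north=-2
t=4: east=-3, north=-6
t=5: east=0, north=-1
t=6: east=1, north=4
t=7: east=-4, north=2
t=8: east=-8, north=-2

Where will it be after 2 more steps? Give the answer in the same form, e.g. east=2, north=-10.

east=-4, north=8

The moves between consecutive positions are (+3,+5), (+1,+5), (-5,-2), (-4,-4), (+3,+5), (+1,+5), (-5,-2), (-4,-4); they repeat the 4-cycle [(+3,+5), (+1,+5), (-5,-2), (-4,-4)].
step 9: apply (+3,+5) → east=-5, north=3
step 10: apply (+1,+5) → east=-4, north=8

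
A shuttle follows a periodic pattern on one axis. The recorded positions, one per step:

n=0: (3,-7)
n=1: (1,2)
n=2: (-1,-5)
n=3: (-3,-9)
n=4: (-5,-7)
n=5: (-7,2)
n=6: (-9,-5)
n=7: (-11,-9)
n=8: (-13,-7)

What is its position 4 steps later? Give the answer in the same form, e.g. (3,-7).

(-21,-7)

The first coordinate changes by -2 each step, so at step 12 it is 3 + 12·(-2) = -21.
The second coordinate repeats the cycle [-7, 2, -5, -9] with period 4; step 12 mod 4 = 0, giving -7.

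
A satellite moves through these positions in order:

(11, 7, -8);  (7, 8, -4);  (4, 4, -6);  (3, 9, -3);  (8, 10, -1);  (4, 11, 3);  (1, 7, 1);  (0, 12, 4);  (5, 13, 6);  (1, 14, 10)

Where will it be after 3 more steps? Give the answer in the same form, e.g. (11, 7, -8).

The moves between consecutive positions are (-4, +1, +4), (-3, -4, -2), (-1, +5, +3), (+5, +1, +2), (-4, +1, +4), (-3, -4, -2), (-1, +5, +3), (+5, +1, +2), (-4, +1, +4); they repeat the 4-cycle [(-4, +1, +4), (-3, -4, -2), (-1, +5, +3), (+5, +1, +2)].
step 10: apply (-3, -4, -2) → (-2, 10, 8)
step 11: apply (-1, +5, +3) → (-3, 15, 11)
step 12: apply (+5, +1, +2) → (2, 16, 13)

(2, 16, 13)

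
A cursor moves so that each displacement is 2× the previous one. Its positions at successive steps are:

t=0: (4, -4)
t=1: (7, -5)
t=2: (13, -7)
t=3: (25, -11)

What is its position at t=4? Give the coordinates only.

The jumps are (+3, -1), (+6, -2), (+12, -4) — a geometric progression with ratio 2.
step 4: (25, -11) + (+24, -8) → (49, -19)

(49, -19)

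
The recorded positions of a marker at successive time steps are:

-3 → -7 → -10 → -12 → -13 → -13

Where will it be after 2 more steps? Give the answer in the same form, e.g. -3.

Successive displacements: -4, -3, -2, -1, +0 — each changes by +1.
step 6: -13 + 1 → -12
step 7: -12 + 2 → -10

-10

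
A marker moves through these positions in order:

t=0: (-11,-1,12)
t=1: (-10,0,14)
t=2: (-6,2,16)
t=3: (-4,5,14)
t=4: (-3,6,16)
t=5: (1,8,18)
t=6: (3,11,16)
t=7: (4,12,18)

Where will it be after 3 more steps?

Step-to-step displacements: (+1,+1,+2), (+4,+2,+2), (+2,+3,-2), (+1,+1,+2), (+4,+2,+2), (+2,+3,-2), (+1,+1,+2) — a repeating cycle of length 3.
step 8: apply (+4,+2,+2) → (8,14,20)
step 9: apply (+2,+3,-2) → (10,17,18)
step 10: apply (+1,+1,+2) → (11,18,20)

(11,18,20)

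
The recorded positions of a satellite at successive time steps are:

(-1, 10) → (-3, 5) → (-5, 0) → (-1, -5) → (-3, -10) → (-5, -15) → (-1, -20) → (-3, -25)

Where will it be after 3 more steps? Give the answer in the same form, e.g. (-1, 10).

(-3, -40)

The first coordinate repeats the cycle [-1, -3, -5] with period 3; step 10 mod 3 = 1, giving -3.
The second coordinate changes by -5 each step, so at step 10 it is 10 + 10·(-5) = -40.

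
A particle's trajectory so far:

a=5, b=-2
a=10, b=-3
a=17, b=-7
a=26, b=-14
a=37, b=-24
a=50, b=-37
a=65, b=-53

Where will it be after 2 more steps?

a=101, b=-94

First differences are (+5, -1), (+7, -4), (+9, -7), (+11, -10), (+13, -13), (+15, -16); their common second difference is (+2, -3) (constant acceleration).
step 7: a=65, b=-53 + (+17, -19) → a=82, b=-72
step 8: a=82, b=-72 + (+19, -22) → a=101, b=-94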